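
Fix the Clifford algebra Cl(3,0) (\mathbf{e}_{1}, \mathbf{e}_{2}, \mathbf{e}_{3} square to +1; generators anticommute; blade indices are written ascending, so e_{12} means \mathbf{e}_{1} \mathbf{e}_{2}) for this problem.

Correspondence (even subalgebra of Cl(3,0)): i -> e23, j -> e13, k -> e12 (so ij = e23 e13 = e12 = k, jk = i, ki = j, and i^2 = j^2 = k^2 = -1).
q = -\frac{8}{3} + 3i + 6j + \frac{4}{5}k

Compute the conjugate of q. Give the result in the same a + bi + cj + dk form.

In blades: q = -\frac{8}{3} + \frac{4}{5} e_{12} + 6 e_{13} + 3 e_{23}.
Quaternion conjugation is reversion on the even subalgebra: the scalar is fixed and every grade-2 blade flips sign, giving -\frac{8}{3} - \frac{4}{5} e_{12} - 6 e_{13} - 3 e_{23}; translating back:
Answer: -\frac{8}{3} - 3i - 6j - \frac{4}{5}k


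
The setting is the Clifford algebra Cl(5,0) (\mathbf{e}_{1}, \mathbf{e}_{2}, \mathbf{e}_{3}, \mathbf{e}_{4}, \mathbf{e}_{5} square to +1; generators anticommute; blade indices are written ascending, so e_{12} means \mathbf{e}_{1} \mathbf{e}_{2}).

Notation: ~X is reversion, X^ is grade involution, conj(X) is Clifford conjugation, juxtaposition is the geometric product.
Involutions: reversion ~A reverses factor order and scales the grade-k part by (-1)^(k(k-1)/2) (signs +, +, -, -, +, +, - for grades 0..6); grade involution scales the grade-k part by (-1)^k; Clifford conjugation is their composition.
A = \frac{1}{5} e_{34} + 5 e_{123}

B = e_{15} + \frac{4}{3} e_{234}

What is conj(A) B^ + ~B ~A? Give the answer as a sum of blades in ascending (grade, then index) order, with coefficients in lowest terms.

first term: -\frac{4}{15} e_{2} + \frac{20}{3} e_{14} + 5 e_{235} - \frac{1}{5} e_{1345}
second term: -\frac{4}{15} e_{2} + \frac{20}{3} e_{14} - 5 e_{235} + \frac{1}{5} e_{1345}
Answer: -\frac{8}{15} e_{2} + \frac{40}{3} e_{14}


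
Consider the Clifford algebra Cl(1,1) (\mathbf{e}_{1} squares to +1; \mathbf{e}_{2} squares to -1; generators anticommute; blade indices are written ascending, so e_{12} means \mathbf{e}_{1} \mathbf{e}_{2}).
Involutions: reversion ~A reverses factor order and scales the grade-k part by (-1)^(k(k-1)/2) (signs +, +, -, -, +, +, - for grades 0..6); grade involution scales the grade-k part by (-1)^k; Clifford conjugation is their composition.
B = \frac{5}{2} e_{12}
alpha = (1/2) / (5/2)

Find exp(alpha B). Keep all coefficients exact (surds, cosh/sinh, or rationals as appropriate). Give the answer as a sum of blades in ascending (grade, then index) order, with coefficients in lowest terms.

B^2 = (\frac{5}{2})^2*(e_{12})^2 = \frac{25}{4}*(+1) = \frac{25}{4} (a basis 2-blade squares to minus the product of its generators' squares).
B^2 = \frac{25}{4} — since the square is positive, the closed form is hyperbolic: l = \frac{5}{2}, alpha*l = \frac{1}{2}, so exp(alpha B) = cosh(\frac{1}{2}) + (sinh(\frac{1}{2})/(\frac{5}{2}))*B = \cosh{\left(\frac{1}{2} \right)} + (\frac{2 \sinh{\left(\frac{1}{2} \right)}}{5})*B.
Answer: \cosh{\left(\frac{1}{2} \right)} + \sinh{\left(\frac{1}{2} \right)} e_{12}


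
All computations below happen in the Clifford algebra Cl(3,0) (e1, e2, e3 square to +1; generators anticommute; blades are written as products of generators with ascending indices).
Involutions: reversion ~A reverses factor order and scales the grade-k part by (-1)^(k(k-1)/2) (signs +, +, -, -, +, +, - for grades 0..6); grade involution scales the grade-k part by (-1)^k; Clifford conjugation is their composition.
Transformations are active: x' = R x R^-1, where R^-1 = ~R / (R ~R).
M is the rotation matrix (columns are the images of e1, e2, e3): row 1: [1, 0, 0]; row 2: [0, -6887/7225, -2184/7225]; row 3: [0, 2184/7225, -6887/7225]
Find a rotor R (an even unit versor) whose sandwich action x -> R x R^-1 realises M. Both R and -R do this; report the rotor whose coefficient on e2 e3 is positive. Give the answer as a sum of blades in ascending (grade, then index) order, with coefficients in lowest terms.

Method: write R = a + b12*e1 e2 + b13*e1 e3 + b23*e2 e3 with a^2 + b12^2 + b13^2 + b23^2 = 1 (so R^-1 = ~R). Expanding the columns R e_j ~R gives tr M = 4a^2 - 1 and, from the antisymmetric part, M21 - M12 = -4a*b12, M13 - M31 = 4a*b13, M32 - M23 = -4a*b23.
Here tr M = -6549/7225, so a^2 = (1 + tr M)/4 = 169/7225 and a = ±13/85. Taking a = 13/85: M21 - M12 = 0, M13 - M31 = 0, M32 - M23 = 4368/7225, giving b12 = 0, b13 = 0, b23 = -84/85, i.e. R = 13/85 - 84/85*e2 e3.
Its e2 e3 coefficient is negative, so report the other preimage -R.
Answer: -13/85 + 84/85*e2 e3. Recall the cover is two-to-one: with M of trace -6549/7225, both preimages act alike, and the stated e2 e3 sign chooses the sheet.


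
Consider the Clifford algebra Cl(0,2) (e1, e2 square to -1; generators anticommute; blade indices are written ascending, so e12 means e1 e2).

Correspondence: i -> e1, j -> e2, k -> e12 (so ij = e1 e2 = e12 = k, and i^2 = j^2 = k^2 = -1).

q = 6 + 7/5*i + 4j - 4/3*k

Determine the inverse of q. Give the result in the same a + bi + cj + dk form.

In blades: q = 6 + 7/5*e1 + 4*e2 - 4/3*e12.
With qbar = 6 - 7/5*e1 - 4*e2 + 4/3*e12 (scalar fixed, mapped units negated), q qbar = 12541/225 (the sum of squared coefficients), so q^-1 = qbar / (12541/225) = 1350/12541 - 315/12541*e1 - 900/12541*e2 + 300/12541*e12; translating back:
Answer: 1350/12541 - 315/12541*i - 900/12541*j + 300/12541*k


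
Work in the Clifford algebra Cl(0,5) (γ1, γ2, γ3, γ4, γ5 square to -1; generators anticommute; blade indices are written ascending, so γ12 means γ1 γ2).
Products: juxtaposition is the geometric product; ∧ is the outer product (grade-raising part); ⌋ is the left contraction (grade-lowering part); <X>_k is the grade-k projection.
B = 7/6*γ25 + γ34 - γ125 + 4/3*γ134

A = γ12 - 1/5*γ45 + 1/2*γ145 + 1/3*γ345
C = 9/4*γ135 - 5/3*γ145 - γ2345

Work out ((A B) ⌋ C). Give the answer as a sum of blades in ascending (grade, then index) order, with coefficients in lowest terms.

step 1: 2/3*γ5 - 13/18*γ15 - 4/15*γ24 - 13/15*γ35 - 47/60*γ124 + 7/30*γ135 + 31/18*γ234 + 4/3*γ1234
step 2: 21/40 + 39/20*γ1 - 13/8*γ3 + 65/54*γ4 - 31/18*γ5 - 3/2*γ13 + 10/9*γ14 + 13/15*γ24 + 4/15*γ35 - 2/3*γ234
Answer: 21/40 + 39/20*γ1 - 13/8*γ3 + 65/54*γ4 - 31/18*γ5 - 3/2*γ13 + 10/9*γ14 + 13/15*γ24 + 4/15*γ35 - 2/3*γ234


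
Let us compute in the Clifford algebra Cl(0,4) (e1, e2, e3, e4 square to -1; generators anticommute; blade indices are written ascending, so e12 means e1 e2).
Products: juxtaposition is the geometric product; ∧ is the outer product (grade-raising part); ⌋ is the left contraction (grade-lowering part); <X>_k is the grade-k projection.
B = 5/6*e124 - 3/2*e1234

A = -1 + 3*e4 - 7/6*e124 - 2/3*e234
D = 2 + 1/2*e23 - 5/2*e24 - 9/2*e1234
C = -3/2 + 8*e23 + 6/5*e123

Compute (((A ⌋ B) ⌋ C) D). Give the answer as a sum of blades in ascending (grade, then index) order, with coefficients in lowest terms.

step 1: -35/36 - e1 - 7/4*e3 - 5/2*e12 - 9/2*e123 - 5/6*e124 + 3/2*e1234
step 2: -473/120 - 14*e2 + 3*e3 + 21/10*e12 - 296/45*e23 - 7/6*e123
step 3: -827/180 + 7/12*e1 - 53/2*e2 + 13*e3 - 119/4*e4 + 21/5*e12 - 21/20*e13 - 487/20*e14 - 10891/720*e23 + 473/48*e24 + 4661/180*e34 - 7/3*e123 + 27/2*e124 + 791/12*e134 + 15/2*e234 + 1419/80*e1234
Answer: -827/180 + 7/12*e1 - 53/2*e2 + 13*e3 - 119/4*e4 + 21/5*e12 - 21/20*e13 - 487/20*e14 - 10891/720*e23 + 473/48*e24 + 4661/180*e34 - 7/3*e123 + 27/2*e124 + 791/12*e134 + 15/2*e234 + 1419/80*e1234


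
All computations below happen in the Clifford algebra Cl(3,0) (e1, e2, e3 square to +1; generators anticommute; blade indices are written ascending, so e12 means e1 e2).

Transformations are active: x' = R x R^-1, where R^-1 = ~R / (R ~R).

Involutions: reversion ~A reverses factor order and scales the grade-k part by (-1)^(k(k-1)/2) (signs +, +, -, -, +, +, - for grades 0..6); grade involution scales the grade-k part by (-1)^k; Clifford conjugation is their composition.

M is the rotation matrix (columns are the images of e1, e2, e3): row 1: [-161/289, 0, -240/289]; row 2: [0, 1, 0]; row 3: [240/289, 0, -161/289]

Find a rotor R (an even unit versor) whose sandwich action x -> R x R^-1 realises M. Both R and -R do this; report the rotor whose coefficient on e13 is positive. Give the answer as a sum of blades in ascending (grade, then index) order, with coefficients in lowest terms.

Method: write R = a + b12*e12 + b13*e13 + b23*e23 with a^2 + b12^2 + b13^2 + b23^2 = 1 (so R^-1 = ~R). Expanding the columns R e_j ~R gives tr M = 4a^2 - 1 and, from the antisymmetric part, M21 - M12 = -4a*b12, M13 - M31 = 4a*b13, M32 - M23 = -4a*b23.
Here tr M = -33/289, so a^2 = (1 + tr M)/4 = 64/289 and a = ±8/17. Taking a = 8/17: M21 - M12 = 0, M13 - M31 = -480/289, M32 - M23 = 0, giving b12 = 0, b13 = -15/17, b23 = 0, i.e. R = 8/17 - 15/17*e13.
Its e13 coefficient is negative, so report the other preimage -R.
Answer: -8/17 + 15/17*e13. Sheet selection: the two-to-one cover makes ±R indistinguishable at the matrix level (trace -33/289), so uniqueness comes from the required sign on e13.


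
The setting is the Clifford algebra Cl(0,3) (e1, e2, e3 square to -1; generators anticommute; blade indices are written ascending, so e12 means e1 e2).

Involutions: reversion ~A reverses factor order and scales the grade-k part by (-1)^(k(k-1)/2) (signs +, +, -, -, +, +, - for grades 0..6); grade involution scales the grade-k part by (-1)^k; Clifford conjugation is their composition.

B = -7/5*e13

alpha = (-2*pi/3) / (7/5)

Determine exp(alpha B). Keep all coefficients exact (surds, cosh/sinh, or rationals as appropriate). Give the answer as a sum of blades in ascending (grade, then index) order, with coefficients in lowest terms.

B^2 = (-7/5)^2*(e13)^2 = 49/25*(-1) = -49/25 (a basis 2-blade squares to minus the product of its generators' squares).
B^2 = -49/25 — the negative square puts this in the circular regime; l = 7/5, alpha*l = -2*pi/3, so exp(alpha B) = cos(-2*pi/3) + (sin(-2*pi/3)/(7/5))*B = -1/2 + (-5*sqrt(3)/14)*B.
Answer: -1/2 + sqrt(3)/2*e13


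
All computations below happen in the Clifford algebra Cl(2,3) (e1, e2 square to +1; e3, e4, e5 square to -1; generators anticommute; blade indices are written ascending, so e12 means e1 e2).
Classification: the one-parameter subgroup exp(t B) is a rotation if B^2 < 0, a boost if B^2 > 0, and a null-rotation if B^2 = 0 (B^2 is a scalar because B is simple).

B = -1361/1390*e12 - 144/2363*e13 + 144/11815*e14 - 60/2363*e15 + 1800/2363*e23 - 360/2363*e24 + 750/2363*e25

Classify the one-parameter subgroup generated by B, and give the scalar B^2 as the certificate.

B^2 term by term: the squares give (-1361/1390)^2*(e12)^2 + (-144/2363)^2*(e13)^2 + (144/11815)^2*(e14)^2 + (-60/2363)^2*(e15)^2 + (1800/2363)^2*(e23)^2 + (-360/2363)^2*(e24)^2 + (750/2363)^2*(e25)^2 = 1852321/1932100*(-1) + 20736/5583769*(+1) + 20736/139594225*(+1) + 3600/5583769*(+1) + 3240000/5583769*(+1) + 129600/5583769*(+1) + 562500/5583769*(+1) = -1/4 (each basis 2-blade squares to minus the product of its generators' squares); cross terms between blades sharing an index anticommute and cancel; the commuting (index-disjoint) pairs give grade-4 terms 2*c*c'*(blade product), which cancel blade by blade — e1234: -103680/5583769 + 103680/5583769 = 0; e1235: 216000/5583769 - 216000/5583769 = 0; e1245: -43200/5583769 + 43200/5583769 = 0 — confirming B is simple. So B^2 = -1/4.
Answer: rotation, certificate B^2 = -1/4. The invariant at work: B^2 = -1/4 is unchanged by conjugation, hence its sign classifies the subgroup whatever basis B is written in.


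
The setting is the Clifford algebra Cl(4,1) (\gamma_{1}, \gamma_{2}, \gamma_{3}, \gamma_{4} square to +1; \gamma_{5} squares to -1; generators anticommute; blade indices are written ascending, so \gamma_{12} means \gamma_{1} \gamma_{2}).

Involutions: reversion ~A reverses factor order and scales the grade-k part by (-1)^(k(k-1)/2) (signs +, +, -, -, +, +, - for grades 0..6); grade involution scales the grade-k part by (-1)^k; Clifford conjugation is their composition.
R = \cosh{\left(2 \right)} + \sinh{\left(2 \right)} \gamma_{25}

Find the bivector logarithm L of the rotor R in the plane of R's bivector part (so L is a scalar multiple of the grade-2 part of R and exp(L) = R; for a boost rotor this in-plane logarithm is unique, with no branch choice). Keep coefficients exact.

The scalar part of R is \cosh{\left(2 \right)}, so cosh pins the rapidity up to sign — the sign comes from the bivector part; dividing that part by sinh of the rapidity yields the plane, and the in-plane L = rapidity * plane is unique because the two sign choices cancel.
Concretely: cosh(rapidity) = \cosh{\left(2 \right)} gives rapidity = ±2, and since rapidity/sinh(rapidity) is even the sign is immaterial: L = (rapidity/sinh(rapidity)) * <R>_2 = (\frac{2}{\sinh{\left(2 \right)}}) * <R>_2.
Answer: 2 \gamma_{25}


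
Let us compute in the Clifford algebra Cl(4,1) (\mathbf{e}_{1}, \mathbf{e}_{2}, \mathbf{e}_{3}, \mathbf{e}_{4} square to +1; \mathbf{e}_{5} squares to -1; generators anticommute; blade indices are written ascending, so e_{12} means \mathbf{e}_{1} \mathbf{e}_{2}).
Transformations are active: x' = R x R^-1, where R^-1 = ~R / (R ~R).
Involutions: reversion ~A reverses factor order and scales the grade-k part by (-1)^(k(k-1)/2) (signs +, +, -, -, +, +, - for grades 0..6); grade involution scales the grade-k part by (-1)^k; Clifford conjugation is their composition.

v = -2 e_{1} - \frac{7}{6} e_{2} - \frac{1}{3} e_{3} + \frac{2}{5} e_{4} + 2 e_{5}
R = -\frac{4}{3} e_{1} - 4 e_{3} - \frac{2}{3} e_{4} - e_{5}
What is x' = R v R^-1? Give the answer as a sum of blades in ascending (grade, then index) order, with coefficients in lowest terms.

~R = -\frac{4}{3} e_{1} - 4 e_{3} - \frac{2}{3} e_{4} - e_{5}, and R ~R = \frac{155}{9}, so R^-1 = ~R / (\frac{155}{9}).
R v = \frac{86}{15} + \frac{14}{9} e_{12} - \frac{68}{9} e_{13} - \frac{28}{15} e_{14} - \frac{14}{3} e_{15} - \frac{14}{3} e_{23} - \frac{7}{9} e_{24} - \frac{7}{6} e_{25} - \frac{82}{45} e_{34} - \frac{25}{3} e_{35} - \frac{14}{15} e_{45}
Answer: \frac{862}{775} e_{1} + \frac{7}{6} e_{2} - \frac{5417}{2325} e_{3} - \frac{654}{775} e_{4} - \frac{2066}{775} e_{5}


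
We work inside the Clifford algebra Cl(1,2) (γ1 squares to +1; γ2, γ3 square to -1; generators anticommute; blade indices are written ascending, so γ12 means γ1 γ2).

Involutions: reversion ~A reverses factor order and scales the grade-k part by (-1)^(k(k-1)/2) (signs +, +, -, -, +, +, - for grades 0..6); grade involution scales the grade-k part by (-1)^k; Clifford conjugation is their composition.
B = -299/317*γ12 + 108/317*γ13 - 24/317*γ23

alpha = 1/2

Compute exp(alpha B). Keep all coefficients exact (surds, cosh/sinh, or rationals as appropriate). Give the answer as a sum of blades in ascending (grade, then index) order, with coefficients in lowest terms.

B^2 term by term: the squares give (-299/317)^2*(γ12)^2 + (108/317)^2*(γ13)^2 + (-24/317)^2*(γ23)^2 = 89401/100489*(+1) + 11664/100489*(+1) + 576/100489*(-1) = 1 (each basis 2-blade squares to minus the product of its generators' squares); cross terms between blades sharing an index anticommute and cancel. So B^2 = 1.
B^2 = 1 — B^2 > 0, so the exponential closes hyperbolically: l = 1, alpha*l = 1/2, so exp(alpha B) = cosh(1/2) + (sinh(1/2)/1)*B = cosh(1/2) + (sinh(1/2))*B.
Answer: cosh(1/2) - 299*sinh(1/2)/317*γ12 + 108*sinh(1/2)/317*γ13 - 24*sinh(1/2)/317*γ23


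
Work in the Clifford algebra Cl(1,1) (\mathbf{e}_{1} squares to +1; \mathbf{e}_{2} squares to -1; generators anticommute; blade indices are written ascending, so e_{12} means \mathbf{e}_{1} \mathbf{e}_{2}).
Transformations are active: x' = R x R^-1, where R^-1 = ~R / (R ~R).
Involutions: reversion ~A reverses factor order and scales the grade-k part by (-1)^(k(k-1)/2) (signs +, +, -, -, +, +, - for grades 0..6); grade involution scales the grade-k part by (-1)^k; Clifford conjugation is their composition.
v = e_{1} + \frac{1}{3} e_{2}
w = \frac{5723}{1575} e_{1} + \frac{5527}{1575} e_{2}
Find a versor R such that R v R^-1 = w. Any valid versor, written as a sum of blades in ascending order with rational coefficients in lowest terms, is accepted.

Take R = v + w = \frac{7298}{1575} e_{1} + \frac{6052}{1575} e_{2}. Because q(v) = q(w) = \frac{8}{9}, conjugation by R sends v exactly to w.
Answer: \frac{7298}{1575} e_{1} + \frac{6052}{1575} e_{2}


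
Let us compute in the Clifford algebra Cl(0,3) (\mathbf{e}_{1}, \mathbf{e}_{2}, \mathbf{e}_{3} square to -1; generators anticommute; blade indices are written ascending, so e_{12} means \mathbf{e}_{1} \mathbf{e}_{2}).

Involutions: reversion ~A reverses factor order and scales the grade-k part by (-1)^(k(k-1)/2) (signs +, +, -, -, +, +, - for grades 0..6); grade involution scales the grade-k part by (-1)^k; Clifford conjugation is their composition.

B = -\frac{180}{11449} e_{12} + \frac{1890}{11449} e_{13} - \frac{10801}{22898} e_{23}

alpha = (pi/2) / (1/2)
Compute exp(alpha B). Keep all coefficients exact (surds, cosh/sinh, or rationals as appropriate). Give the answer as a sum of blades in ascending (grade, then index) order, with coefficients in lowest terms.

B^2 term by term: the squares give (-\frac{180}{11449})^2*(e_{12})^2 + (\frac{1890}{11449})^2*(e_{13})^2 + (-\frac{10801}{22898})^2*(e_{23})^2 = \frac{32400}{131079601}*(-1) + \frac{3572100}{131079601}*(-1) + \frac{116661601}{524318404}*(-1) = -\frac{1}{4} (each basis 2-blade squares to minus the product of its generators' squares); cross terms between blades sharing an index anticommute and cancel. So B^2 = -\frac{1}{4}.
B^2 = -\frac{1}{4} — B^2 < 0, so the exponential closes trigonometrically: l = \frac{1}{2}, alpha*l = \frac{\pi}{2}, so exp(alpha B) = cos(\frac{\pi}{2}) + (sin(\frac{\pi}{2})/(\frac{1}{2}))*B = 0 + (2)*B.
Answer: - \frac{360}{11449} e_{12} + \frac{3780}{11449} e_{13} - \frac{10801}{11449} e_{23}


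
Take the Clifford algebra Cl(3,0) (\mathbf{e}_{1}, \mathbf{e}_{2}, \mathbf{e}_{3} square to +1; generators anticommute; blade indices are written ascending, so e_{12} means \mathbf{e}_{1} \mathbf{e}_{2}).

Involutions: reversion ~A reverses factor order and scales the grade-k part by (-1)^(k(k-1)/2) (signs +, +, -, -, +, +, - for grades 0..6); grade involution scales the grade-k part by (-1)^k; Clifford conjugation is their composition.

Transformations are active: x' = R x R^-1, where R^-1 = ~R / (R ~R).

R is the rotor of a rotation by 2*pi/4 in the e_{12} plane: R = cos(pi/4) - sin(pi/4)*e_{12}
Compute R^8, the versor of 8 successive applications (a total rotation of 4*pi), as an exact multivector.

The rotor phase is half the rotation angle and phases add under composition, so 8 steps in the e_{12} plane accumulate phase 8*(pi/4) = 2 \pi: R^8 = cos(2 \pi) - sin(2 \pi)*e_{12}.
cos(2 \pi) = 1 and sin(2 \pi) = 0, so R^8 = 1. The total rotation 4*pi is 2 full turns, so every vector returns to itself, yet the rotor is +1, back on the identity sheet (an even number of 2*pi turns).
Answer: 1


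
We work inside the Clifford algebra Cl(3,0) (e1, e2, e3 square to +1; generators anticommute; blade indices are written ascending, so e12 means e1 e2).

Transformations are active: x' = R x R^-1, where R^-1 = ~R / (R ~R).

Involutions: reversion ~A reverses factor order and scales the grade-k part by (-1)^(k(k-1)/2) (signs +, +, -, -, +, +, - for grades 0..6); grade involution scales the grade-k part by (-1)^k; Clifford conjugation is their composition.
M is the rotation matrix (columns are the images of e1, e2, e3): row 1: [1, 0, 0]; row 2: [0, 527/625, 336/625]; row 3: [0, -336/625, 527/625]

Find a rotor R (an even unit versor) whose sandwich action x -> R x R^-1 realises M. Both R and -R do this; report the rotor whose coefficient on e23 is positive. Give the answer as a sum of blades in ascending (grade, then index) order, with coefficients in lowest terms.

Method: write R = a + b12*e12 + b13*e13 + b23*e23 with a^2 + b12^2 + b13^2 + b23^2 = 1 (so R^-1 = ~R). Expanding the columns R e_j ~R gives tr M = 4a^2 - 1 and, from the antisymmetric part, M21 - M12 = -4a*b12, M13 - M31 = 4a*b13, M32 - M23 = -4a*b23.
Here tr M = 1679/625, so a^2 = (1 + tr M)/4 = 576/625 and a = ±24/25. Taking a = 24/25: M21 - M12 = 0, M13 - M31 = 0, M32 - M23 = -672/625, giving b12 = 0, b13 = 0, b23 = 7/25, i.e. R = 24/25 + 7/25*e23.
Its e23 coefficient is already positive.
Answer: 24/25 + 7/25*e23. Why the constraint matters: R and -R act identically through the sandwich — M has trace 1679/625 either way — so only the sign condition on e23 picks one of the two preimages.


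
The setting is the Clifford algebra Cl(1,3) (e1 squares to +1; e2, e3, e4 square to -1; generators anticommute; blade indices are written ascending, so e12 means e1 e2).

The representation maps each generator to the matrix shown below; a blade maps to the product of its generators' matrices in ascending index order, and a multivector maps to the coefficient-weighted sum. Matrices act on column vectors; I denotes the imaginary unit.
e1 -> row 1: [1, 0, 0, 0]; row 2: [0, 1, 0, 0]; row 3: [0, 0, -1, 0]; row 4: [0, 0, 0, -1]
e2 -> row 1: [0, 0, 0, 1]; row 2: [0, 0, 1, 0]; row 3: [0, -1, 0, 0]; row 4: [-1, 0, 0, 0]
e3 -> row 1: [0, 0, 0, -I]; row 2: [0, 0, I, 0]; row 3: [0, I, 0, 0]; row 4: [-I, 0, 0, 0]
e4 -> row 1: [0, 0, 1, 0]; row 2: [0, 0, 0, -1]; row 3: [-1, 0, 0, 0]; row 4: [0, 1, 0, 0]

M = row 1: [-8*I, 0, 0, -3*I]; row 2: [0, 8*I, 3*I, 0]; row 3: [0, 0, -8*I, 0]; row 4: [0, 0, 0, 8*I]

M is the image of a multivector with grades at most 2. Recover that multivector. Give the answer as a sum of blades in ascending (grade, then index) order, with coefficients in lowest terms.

Method: the blade images are trace-orthogonal — tr(rho(e_A) rho(e_B)^-1) = 4 if A = B and 0 otherwise — and rho(e_A)^-1 = (e_A)^2 * rho(e_A) with (e_A)^2 = +1 or -1, so the coefficient of e_A in the preimage is (e_A)^2 * tr(M rho(e_A))/4.
Nonzero projections over blades of grade <= 2: e3: (e3)^2 = -1, tr(M rho(e3)) = -6, coefficient 3/2; e13: (e13)^2 = +1, tr(M rho(e13)) = 6, coefficient 3/2; e23: (e23)^2 = -1, tr(M rho(e23)) = -32, coefficient 8. Every other blade of grade <= 2 projects to 0.
Answer: 3/2*e3 + 3/2*e13 + 8*e23


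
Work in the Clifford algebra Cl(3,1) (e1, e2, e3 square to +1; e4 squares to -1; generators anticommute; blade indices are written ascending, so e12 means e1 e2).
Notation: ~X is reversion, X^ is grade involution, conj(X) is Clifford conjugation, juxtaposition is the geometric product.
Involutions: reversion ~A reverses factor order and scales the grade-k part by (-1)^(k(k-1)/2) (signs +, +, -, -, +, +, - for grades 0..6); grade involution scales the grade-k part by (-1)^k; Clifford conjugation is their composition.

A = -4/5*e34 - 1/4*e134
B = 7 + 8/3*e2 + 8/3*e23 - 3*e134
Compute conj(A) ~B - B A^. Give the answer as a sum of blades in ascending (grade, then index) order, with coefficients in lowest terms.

first term: -3/4 + 12/5*e1 + 32/15*e24 + 28/5*e34 - 2/3*e124 - 7/4*e134 + 32/15*e234 - 2/3*e1234
second term: -3/4 + 12/5*e1 - 32/15*e24 - 28/5*e34 + 2/3*e124 + 7/4*e134 - 32/15*e234 - 2/3*e1234
Answer: 64/15*e24 + 56/5*e34 - 4/3*e124 - 7/2*e134 + 64/15*e234


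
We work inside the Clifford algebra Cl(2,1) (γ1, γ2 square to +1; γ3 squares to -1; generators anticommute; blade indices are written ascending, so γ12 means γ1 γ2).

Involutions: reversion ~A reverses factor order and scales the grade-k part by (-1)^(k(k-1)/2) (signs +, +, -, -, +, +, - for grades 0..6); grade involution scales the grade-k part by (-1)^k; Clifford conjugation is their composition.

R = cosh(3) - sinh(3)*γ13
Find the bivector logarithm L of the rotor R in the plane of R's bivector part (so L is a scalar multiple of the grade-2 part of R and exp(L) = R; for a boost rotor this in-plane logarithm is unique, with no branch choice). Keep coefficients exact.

The scalar part of R is cosh(3), which determines |rapidity| via cosh; the sign lives in the bivector part, and pairing them (bivector part over sinh of the rapidity = the plane) gives the unique in-plane L = rapidity * plane.
Concretely: cosh(rapidity) = cosh(3) gives rapidity = ±3, and since rapidity/sinh(rapidity) is even the sign is immaterial: L = (rapidity/sinh(rapidity)) * <R>_2 = (3/sinh(3)) * <R>_2.
Answer: -3*γ13


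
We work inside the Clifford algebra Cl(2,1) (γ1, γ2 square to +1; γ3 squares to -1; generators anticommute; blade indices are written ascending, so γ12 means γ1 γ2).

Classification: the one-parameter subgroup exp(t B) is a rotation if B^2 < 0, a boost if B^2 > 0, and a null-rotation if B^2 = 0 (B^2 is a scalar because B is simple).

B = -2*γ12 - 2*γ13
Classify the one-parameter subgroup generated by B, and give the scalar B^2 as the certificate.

B^2 term by term: the squares give (-2)^2*(γ12)^2 + (-2)^2*(γ13)^2 = 4*(-1) + 4*(+1) = 0 (each basis 2-blade squares to minus the product of its generators' squares); cross terms between blades sharing an index anticommute and cancel. So B^2 = 0.
Answer: null-rotation, certificate B^2 = 0. The scalar 0 is the complete invariant here: its sign names the subgroup type.


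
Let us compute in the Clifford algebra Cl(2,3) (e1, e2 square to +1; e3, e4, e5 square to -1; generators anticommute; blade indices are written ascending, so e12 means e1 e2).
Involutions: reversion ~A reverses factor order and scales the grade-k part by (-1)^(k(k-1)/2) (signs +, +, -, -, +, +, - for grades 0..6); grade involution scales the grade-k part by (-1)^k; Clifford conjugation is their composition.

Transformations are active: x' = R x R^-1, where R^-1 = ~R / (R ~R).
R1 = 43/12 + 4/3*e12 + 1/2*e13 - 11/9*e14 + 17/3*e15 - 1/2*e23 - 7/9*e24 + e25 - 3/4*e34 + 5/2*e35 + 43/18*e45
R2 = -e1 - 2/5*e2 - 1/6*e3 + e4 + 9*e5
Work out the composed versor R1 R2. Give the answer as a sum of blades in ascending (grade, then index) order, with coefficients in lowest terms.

Distribute over the terms of R2 (each basis-blade product reordered to ascending indices, repeated generators contracted through their squares):
R1 (-e1) = -43/12*e1 + 4/3*e2 + 1/2*e3 - 11/9*e4 + 17/3*e5 + 1/2*e123 + 7/9*e124 - e125 + 3/4*e134 - 5/2*e135 - 43/18*e145
R1 (-2/5*e2) = -8/15*e1 - 43/30*e2 - 1/5*e3 - 14/45*e4 + 2/5*e5 + 1/5*e123 - 22/45*e124 + 34/15*e125 + 3/10*e234 - e235 - 43/45*e245
R1 (-1/6*e3) = 1/12*e1 - 1/12*e2 - 43/72*e3 + 1/8*e4 - 5/12*e5 - 2/9*e123 - 11/54*e134 + 17/18*e135 - 7/54*e234 + 1/6*e235 - 43/108*e345
R1 (e4) = 11/9*e1 + 7/9*e2 + 3/4*e3 + 43/12*e4 + 43/18*e5 + 4/3*e124 + 1/2*e134 - 17/3*e145 - 1/2*e234 - e245 - 5/2*e345
R1 (9*e5) = -51*e1 - 9*e2 - 45/2*e3 - 43/2*e4 + 129/4*e5 + 12*e125 + 9/2*e135 - 11*e145 - 9/2*e235 - 7*e245 - 27/4*e345
Summing the partial products and collecting blades:
Answer: -4843/90*e1 - 1513/180*e2 - 7937/360*e3 - 773/40*e4 + 1813/45*e5 + 43/90*e123 + 73/45*e124 + 199/15*e125 + 113/108*e134 + 53/18*e135 - 343/18*e145 - 89/270*e234 - 16/3*e235 - 403/45*e245 - 521/54*e345


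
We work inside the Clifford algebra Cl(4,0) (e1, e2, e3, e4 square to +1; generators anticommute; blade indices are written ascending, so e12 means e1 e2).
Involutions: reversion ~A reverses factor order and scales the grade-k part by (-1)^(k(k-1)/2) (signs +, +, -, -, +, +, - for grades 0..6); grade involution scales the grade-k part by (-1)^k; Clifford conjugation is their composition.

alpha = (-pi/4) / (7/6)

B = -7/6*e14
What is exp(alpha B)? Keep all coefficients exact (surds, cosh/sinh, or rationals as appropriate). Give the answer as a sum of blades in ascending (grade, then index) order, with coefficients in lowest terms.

B^2 = (-7/6)^2*(e14)^2 = 49/36*(-1) = -49/36 (a basis 2-blade squares to minus the product of its generators' squares).
B^2 = -49/36 — the series telescopes trigonometrically here: l = 7/6, alpha*l = -pi/4, so exp(alpha B) = cos(-pi/4) + (sin(-pi/4)/(7/6))*B = sqrt(2)/2 + (-3*sqrt(2)/7)*B.
Answer: sqrt(2)/2 + sqrt(2)/2*e14


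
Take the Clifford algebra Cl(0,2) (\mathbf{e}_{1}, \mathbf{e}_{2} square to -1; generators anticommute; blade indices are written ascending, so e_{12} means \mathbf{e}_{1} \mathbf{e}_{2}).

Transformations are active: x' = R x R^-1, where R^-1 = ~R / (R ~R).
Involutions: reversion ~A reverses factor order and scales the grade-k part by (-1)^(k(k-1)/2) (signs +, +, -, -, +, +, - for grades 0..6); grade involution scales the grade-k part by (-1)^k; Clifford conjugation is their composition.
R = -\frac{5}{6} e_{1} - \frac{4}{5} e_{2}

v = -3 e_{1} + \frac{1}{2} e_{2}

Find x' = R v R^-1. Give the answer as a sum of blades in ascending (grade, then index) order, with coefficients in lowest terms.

~R = -\frac{5}{6} e_{1} - \frac{4}{5} e_{2}, and R ~R = -\frac{1201}{900}, so R^-1 = ~R / (-\frac{1201}{900}).
R v = -\frac{21}{10} - \frac{169}{60} e_{12}
Answer: \frac{453}{1201} e_{1} - \frac{7249}{2402} e_{2}


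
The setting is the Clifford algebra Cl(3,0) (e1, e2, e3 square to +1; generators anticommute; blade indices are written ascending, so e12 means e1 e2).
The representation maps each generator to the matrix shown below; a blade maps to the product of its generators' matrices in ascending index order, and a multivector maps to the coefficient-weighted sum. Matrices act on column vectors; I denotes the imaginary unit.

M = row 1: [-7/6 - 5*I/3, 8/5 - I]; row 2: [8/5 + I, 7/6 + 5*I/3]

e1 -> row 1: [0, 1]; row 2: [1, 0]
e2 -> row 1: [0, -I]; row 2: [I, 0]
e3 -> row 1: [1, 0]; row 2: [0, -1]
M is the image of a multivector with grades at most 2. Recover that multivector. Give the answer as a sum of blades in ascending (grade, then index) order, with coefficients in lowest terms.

Method: 1, rho(e1), rho(e2), rho(e3) form a trace-orthogonal basis of the 2x2 complex matrices (tr(X Y) = 2 if X = Y, else 0), so M = m0*1 + m1*rho(e1) + m2*rho(e2) + m3*rho(e3) with m0 = tr(M)/2 = 0, m1 = tr(M rho(e1))/2 = 8/5, m2 = tr(M rho(e2))/2 = 1, m3 = tr(M rho(e3))/2 = -7/6 - 5*I/3.
Multiplying table entries, the bivector images are rho(e12) = I*rho(e3), rho(e13) = -I*rho(e2), rho(e23) = I*rho(e1); with real blade coefficients the real parts of m0..m3 are the coefficients of 1, e1, e2, e3 and the imaginary parts give the bivectors (e23: Im m1, e13: -Im m2, e12: Im m3).
Answer: 8/5*e1 + e2 - 7/6*e3 - 5/3*e12


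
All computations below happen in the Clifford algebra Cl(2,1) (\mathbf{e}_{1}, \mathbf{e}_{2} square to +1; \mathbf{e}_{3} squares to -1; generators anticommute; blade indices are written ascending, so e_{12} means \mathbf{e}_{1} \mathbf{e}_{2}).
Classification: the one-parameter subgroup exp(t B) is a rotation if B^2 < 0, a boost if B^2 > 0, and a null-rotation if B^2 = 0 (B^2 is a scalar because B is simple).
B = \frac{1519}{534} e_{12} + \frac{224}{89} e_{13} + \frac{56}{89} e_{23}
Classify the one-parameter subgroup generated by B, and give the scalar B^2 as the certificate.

B^2 term by term: the squares give (\frac{1519}{534})^2*(e_{12})^2 + (\frac{224}{89})^2*(e_{13})^2 + (\frac{56}{89})^2*(e_{23})^2 = \frac{2307361}{285156}*(-1) + \frac{50176}{7921}*(+1) + \frac{3136}{7921}*(+1) = -\frac{49}{36} (each basis 2-blade squares to minus the product of its generators' squares); cross terms between blades sharing an index anticommute and cancel. So B^2 = -\frac{49}{36}.
Answer: rotation, certificate B^2 = -\frac{49}{36}. The class reads off the invariant scalar -\frac{49}{36} directly.


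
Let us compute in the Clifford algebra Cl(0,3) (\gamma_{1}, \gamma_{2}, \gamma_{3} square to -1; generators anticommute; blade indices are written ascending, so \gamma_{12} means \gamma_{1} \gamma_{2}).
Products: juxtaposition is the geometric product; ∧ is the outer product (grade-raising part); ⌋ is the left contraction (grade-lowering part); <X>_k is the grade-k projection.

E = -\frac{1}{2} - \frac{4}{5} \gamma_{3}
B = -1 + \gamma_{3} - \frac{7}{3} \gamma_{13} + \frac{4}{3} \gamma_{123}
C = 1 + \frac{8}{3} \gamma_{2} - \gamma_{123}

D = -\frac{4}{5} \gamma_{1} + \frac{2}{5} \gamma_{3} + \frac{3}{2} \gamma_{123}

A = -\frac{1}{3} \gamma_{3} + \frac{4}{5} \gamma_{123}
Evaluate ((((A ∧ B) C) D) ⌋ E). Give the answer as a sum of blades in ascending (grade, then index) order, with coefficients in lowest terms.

step 1: \frac{1}{3} \gamma_{3} - \frac{4}{5} \gamma_{123}
step 2: \frac{4}{5} + \frac{1}{3} \gamma_{3} + \frac{1}{3} \gamma_{12} - \frac{32}{15} \gamma_{13} - \frac{8}{9} \gamma_{23} - \frac{4}{5} \gamma_{123}
step 3: -\frac{4}{3} + \frac{116}{75} \gamma_{1} - \frac{28}{9} \gamma_{2} + \frac{229}{150} \gamma_{3} - \frac{9}{50} \gamma_{12} + \frac{4}{15} \gamma_{13} - \frac{16}{25} \gamma_{23} + \frac{92}{45} \gamma_{123}
step 4: \frac{236}{125} + \frac{16}{15} \gamma_{3}
Answer: \frac{236}{125} + \frac{16}{15} \gamma_{3}


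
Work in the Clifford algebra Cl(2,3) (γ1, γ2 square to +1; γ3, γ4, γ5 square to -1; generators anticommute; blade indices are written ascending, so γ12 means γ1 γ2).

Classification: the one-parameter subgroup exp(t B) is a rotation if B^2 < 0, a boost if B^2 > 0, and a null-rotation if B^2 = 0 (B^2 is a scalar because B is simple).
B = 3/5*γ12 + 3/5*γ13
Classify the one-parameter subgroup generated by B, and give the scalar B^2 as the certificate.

B^2 term by term: the squares give (3/5)^2*(γ12)^2 + (3/5)^2*(γ13)^2 = 9/25*(-1) + 9/25*(+1) = 0 (each basis 2-blade squares to minus the product of its generators' squares); cross terms between blades sharing an index anticommute and cancel. So B^2 = 0.
Answer: null-rotation, certificate B^2 = 0. Because 0 is invariant under every versor sandwich, the classification follows from its sign alone.


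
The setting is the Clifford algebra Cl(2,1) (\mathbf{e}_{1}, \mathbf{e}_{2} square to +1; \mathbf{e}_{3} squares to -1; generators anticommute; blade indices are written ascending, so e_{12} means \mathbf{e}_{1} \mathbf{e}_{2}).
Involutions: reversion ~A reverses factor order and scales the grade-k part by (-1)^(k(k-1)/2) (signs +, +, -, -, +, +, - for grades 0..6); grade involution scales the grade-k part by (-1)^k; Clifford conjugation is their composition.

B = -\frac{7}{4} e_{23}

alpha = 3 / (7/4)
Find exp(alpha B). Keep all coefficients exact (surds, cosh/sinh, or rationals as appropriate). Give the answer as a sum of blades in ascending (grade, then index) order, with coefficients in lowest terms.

B^2 = (-\frac{7}{4})^2*(e_{23})^2 = \frac{49}{16}*(+1) = \frac{49}{16} (a basis 2-blade squares to minus the product of its generators' squares).
B^2 = \frac{49}{16} — hyperbolic case — the even/odd split gives cosh and sinh: l = \frac{7}{4}, alpha*l = 3, so exp(alpha B) = cosh(3) + (sinh(3)/(\frac{7}{4}))*B = \cosh{\left(3 \right)} + (\frac{4 \sinh{\left(3 \right)}}{7})*B.
Answer: \cosh{\left(3 \right)} - \sinh{\left(3 \right)} e_{23}


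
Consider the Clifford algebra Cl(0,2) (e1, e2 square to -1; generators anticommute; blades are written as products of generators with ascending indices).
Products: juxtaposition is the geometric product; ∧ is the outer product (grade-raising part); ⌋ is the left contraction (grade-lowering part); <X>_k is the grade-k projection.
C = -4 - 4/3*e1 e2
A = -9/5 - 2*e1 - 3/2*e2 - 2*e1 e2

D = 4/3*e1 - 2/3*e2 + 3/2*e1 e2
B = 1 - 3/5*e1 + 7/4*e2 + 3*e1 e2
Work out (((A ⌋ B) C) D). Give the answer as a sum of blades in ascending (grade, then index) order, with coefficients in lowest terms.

step 1: 45/8 - 171/50*e1 + 57/20*e2 - 27/5*e1 e2
step 2: -297/10 + 247/25*e1 - 399/25*e2 + 141/10*e1 e2
step 3: -13489/300 - 2707/50*e1 + 1189/50*e2 - 8957/300*e1 e2
Answer: -13489/300 - 2707/50*e1 + 1189/50*e2 - 8957/300*e1 e2


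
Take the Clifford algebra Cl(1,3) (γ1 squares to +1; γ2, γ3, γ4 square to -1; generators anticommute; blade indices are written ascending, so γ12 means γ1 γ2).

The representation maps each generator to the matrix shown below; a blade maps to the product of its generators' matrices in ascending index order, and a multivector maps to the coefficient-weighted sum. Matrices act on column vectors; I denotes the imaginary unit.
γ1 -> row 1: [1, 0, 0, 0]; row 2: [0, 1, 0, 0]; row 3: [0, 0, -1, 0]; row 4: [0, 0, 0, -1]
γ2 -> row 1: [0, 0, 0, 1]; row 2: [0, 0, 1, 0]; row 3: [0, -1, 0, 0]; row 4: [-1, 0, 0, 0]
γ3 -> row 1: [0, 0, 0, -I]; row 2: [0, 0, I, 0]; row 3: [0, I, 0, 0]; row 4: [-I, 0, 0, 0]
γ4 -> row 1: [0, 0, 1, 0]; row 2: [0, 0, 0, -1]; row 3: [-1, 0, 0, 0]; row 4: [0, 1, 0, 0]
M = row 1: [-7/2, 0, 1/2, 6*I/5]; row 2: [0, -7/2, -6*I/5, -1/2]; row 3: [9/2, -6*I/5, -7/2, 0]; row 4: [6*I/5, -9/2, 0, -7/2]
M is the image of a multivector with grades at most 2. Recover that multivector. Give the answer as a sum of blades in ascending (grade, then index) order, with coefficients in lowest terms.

Method: the blade images are trace-orthogonal — tr(rho(e_A) rho(e_B)^-1) = 4 if A = B and 0 otherwise — and rho(e_A)^-1 = (e_A)^2 * rho(e_A) with (e_A)^2 = +1 or -1, so the coefficient of e_A in the preimage is (e_A)^2 * tr(M rho(e_A))/4.
Nonzero projections over blades of grade <= 2: 1: (1)^2 = +1, tr(M 1) = -14, coefficient -7/2; γ3: (γ3)^2 = -1, tr(M rho(γ3)) = 24/5, coefficient -6/5; γ4: (γ4)^2 = -1, tr(M rho(γ4)) = 8, coefficient -2; γ14: (γ14)^2 = +1, tr(M rho(γ14)) = 10, coefficient 5/2. Every other blade of grade <= 2 projects to 0.
Answer: -7/2 - 6/5*γ3 - 2*γ4 + 5/2*γ14


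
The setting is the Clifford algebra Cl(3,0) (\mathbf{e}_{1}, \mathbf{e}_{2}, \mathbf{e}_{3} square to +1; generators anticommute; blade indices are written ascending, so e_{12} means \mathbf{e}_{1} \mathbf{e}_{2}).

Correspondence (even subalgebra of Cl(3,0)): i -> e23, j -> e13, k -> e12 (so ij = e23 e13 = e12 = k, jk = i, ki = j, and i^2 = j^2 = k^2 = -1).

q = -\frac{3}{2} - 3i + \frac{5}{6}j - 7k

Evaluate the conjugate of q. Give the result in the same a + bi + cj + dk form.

In blades: q = -\frac{3}{2} - 7 e_{12} + \frac{5}{6} e_{13} - 3 e_{23}.
Quaternion conjugation is reversion on the even subalgebra: the scalar is fixed and every grade-2 blade flips sign, giving -\frac{3}{2} + 7 e_{12} - \frac{5}{6} e_{13} + 3 e_{23}; translating back:
Answer: -\frac{3}{2} + 3i - \frac{5}{6}j + 7k


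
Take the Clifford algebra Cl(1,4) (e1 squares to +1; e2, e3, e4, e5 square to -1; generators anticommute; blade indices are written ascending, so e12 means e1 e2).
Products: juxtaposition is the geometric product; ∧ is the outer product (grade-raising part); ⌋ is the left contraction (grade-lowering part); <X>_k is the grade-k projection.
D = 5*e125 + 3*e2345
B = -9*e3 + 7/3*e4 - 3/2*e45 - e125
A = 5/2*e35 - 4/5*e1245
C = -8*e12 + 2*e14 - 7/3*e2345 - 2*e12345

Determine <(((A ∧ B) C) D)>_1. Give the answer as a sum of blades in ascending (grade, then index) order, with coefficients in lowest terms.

step 1: -35/6*e345 + 36/5*e12345
step 2: -72/5 - 84/5*e1 - 245/18*e2 + 35/3*e12 + 35/3*e135 + 72/5*e235 - 288/5*e345 + 140/3*e12345
step 3: 140*e1 + 864/5*e2 - 216/5*e4 + 175/3*e5 - 72*e13 - 1225/18*e15 - 175/3*e23 - 84*e25 - 700/3*e34 + 35*e124 - 72*e125 + 245/6*e345 + 288*e1234 - 35*e1345 - 216/5*e2345 - 252/5*e12345
step 4: 140*e1 + 864/5*e2 - 216/5*e4 + 175/3*e5
Answer: 140*e1 + 864/5*e2 - 216/5*e4 + 175/3*e5


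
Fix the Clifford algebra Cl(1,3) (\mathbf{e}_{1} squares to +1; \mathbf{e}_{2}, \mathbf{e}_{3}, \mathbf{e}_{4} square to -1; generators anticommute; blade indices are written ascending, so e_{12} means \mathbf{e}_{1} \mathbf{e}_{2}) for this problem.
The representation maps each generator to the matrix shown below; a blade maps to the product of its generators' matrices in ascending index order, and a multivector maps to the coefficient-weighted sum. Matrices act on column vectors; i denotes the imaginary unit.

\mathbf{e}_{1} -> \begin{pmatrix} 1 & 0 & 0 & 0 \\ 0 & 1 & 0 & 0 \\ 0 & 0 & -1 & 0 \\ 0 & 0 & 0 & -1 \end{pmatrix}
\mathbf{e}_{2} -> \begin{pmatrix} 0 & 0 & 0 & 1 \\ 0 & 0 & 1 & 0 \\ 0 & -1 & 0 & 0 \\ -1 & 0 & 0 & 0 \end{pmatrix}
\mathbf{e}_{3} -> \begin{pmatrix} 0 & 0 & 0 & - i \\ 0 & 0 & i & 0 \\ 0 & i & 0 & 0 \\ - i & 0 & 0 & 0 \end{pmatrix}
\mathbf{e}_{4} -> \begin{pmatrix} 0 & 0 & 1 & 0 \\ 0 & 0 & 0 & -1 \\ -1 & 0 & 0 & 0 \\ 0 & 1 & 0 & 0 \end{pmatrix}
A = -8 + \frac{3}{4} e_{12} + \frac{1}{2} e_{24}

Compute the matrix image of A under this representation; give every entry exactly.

Bivector images (products of the table entries): rho(e_{12}) = rho(\mathbf{e}_{1})rho(\mathbf{e}_{2}) = \begin{pmatrix} 0 & 0 & 0 & 1 \\ 0 & 0 & 1 & 0 \\ 0 & 1 & 0 & 0 \\ 1 & 0 & 0 & 0 \end{pmatrix}; rho(e_{24}) = rho(\mathbf{e}_{2})rho(\mathbf{e}_{4}) = \begin{pmatrix} 0 & 1 & 0 & 0 \\ -1 & 0 & 0 & 0 \\ 0 & 0 & 0 & 1 \\ 0 & 0 & -1 & 0 \end{pmatrix}.
M = (-8)*1 + (\frac{3}{4})*rho(e_{12}) + (\frac{1}{2})*rho(e_{24}), summed entrywise (1 is the identity matrix):
Answer: \begin{pmatrix} -8 & \frac{1}{2} & 0 & \frac{3}{4} \\ - \frac{1}{2} & -8 & \frac{3}{4} & 0 \\ 0 & \frac{3}{4} & -8 & \frac{1}{2} \\ \frac{3}{4} & 0 & - \frac{1}{2} & -8 \end{pmatrix}
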